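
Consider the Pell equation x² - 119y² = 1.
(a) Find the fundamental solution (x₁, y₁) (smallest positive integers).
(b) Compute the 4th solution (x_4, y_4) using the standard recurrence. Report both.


Step 1: Find the fundamental solution (x₁, y₁) of x² - 119y² = 1.
  Expand √119 as a continued fraction. a₀ = ⌊√119⌋ = 10; iterate m_{k+1} = d_k·a_k − m_k, d_{k+1} = (119 − m_{k+1}²)/d_k, a_{k+1} = ⌊(a₀ + m_{k+1})/d_{k+1}⌋ (starting m₀ = 0, d₀ = 1), with convergents p_k = a_k·p_{k-1} + p_{k-2}, q_k = a_k·q_{k-1} + q_{k-2} (p₋₁ = 1, q₋₁ = 0):
  k = 0: a₀ = 10; p₀/q₀ = 10/1; p₀² − 119·q₀² = 100 − 119 = -19.
  k = 1: m = 10, d = 19, a = ⌊(10 + 10)/19⌋ = 1; p/q = (1·10 + 1)/(1·1 + 0) = 11/1; p² − 119·q² = 121 − 119 = 2.
  k = 2: m = 9, d = 2, a = ⌊(10 + 9)/2⌋ = 9; p/q = (9·11 + 10)/(9·1 + 1) = 109/10; p² − 119·q² = 11881 − 11900 = -19.
  k = 3: m = 9, d = 19, a = ⌊(10 + 9)/19⌋ = 1; p/q = (1·109 + 11)/(1·10 + 1) = 120/11; p² − 119·q² = 14400 − 14399 = 1.
  The first convergent with p² − 119·q² = 1 gives the fundamental solution (x₁, y₁) = (120, 11).
Step 2: Apply the recurrence (x_{n+1}, y_{n+1}) = (x₁x_n + 119y₁y_n, x₁y_n + y₁x_n) repeatedly.
  From (x_1, y_1) = (120, 11): x_2 = 120·120 + 119·11·11 = 28799; y_2 = 120·11 + 11·120 = 2640.
  From (x_2, y_2) = (28799, 2640): x_3 = 120·28799 + 119·11·2640 = 6911640; y_3 = 120·2640 + 11·28799 = 633589.
  From (x_3, y_3) = (6911640, 633589): x_4 = 120·6911640 + 119·11·633589 = 1658764801; y_4 = 120·633589 + 11·6911640 = 152058720.
Step 3: Verify x_4² - 119·y_4² = 2751500665036569601 - 2751500665036569600 = 1 (should be 1). ✓

(x_1, y_1) = (120, 11); (x_4, y_4) = (1658764801, 152058720).


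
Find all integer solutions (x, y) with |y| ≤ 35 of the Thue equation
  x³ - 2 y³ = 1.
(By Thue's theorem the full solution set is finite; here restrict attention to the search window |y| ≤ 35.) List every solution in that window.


The equation is x³ - 2y³ = 1. For fixed y, x³ = 2·y³ + 1, so a solution requires the RHS to be a perfect cube.
Strategy: iterate y from -35 to 35, compute RHS = 2·y³ + 1, and check whether it is a (positive or negative) perfect cube.
Check small values of y:
  y = 0: RHS = 1 = (1)³ ⇒ x = 1 works.
  y = 1: RHS = 3 is not a perfect cube.
  y = -1: RHS = -1 = (-1)³ ⇒ x = -1 works.
  y = 2: RHS = 17 is not a perfect cube.
  y = -2: RHS = -15 is not a perfect cube.
  y = 3: RHS = 55 is not a perfect cube.
  y = -3: RHS = -53 is not a perfect cube.
Continuing the search up to |y| = 35 finds no further solutions beyond those listed.
Collected solutions: (1, 0), (-1, -1).

Solutions (with |y| ≤ 35): (1, 0), (-1, -1).


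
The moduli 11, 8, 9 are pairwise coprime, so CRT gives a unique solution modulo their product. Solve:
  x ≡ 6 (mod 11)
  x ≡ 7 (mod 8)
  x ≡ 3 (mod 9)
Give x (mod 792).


Moduli 11, 8, 9 are pairwise coprime; by CRT there is a unique solution modulo M = 11 · 8 · 9 = 792.
Solve pairwise, accumulating the modulus:
  Start with x ≡ 6 (mod 11).
  Combine with x ≡ 7 (mod 8): since gcd(11, 8) = 1, we get a unique residue mod 88.
    Write x = 6 + 11·t and substitute into x ≡ 7 (mod 8): 11·t ≡ 7 − 6 = 1 (mod 8).
    Reduce coefficients mod 8: 3·t ≡ 1 (mod 8).
    The inverse of 3 mod 8 is 3 (since 3·3 = 9 = 1·8 + 1), so t ≡ 3·1 = 3 ≡ 3 (mod 8).
    Then x = 6 + 11·3 = 39, valid modulo lcm(11, 8) = 88: x ≡ 39 (mod 88).
  Combine with x ≡ 3 (mod 9): since gcd(88, 9) = 1, we get a unique residue mod 792.
    Write x = 39 + 88·t and substitute into x ≡ 3 (mod 9): 88·t ≡ 3 − 39 = -36 (mod 9).
    Reduce coefficients mod 9: 7·t ≡ 0 (mod 9).
    The inverse of 7 mod 9 is 4 (since 7·4 = 28 = 3·9 + 1), so t ≡ 4·0 = 0 ≡ 0 (mod 9).
    Then x = 39 + 88·0 = 39, valid modulo lcm(88, 9) = 792: x ≡ 39 (mod 792).
Verify: 39 mod 11 = 6 ✓, 39 mod 8 = 7 ✓, 39 mod 9 = 3 ✓.

x ≡ 39 (mod 792).


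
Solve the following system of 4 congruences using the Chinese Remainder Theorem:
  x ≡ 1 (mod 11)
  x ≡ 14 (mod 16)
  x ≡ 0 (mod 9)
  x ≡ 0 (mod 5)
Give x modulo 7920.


Product of moduli M = 11 · 16 · 9 · 5 = 7920.
Merge one congruence at a time:
  Start: x ≡ 1 (mod 11).
  Combine with x ≡ 14 (mod 16); new modulus lcm = 176.
    Write x = 1 + 11·t and substitute into x ≡ 14 (mod 16): 11·t ≡ 14 − 1 = 13 (mod 16).
    The inverse of 11 mod 16 is 3 (since 11·3 = 33 = 2·16 + 1), so t ≡ 3·13 = 39 ≡ 7 (mod 16).
    Then x = 1 + 11·7 = 78, valid modulo lcm(11, 16) = 176: x ≡ 78 (mod 176).
  Combine with x ≡ 0 (mod 9); new modulus lcm = 1584.
    Write x = 78 + 176·t and substitute into x ≡ 0 (mod 9): 176·t ≡ 0 − 78 = -78 (mod 9).
    Reduce coefficients mod 9: 5·t ≡ 3 (mod 9).
    The inverse of 5 mod 9 is 2 (since 5·2 = 10 = 1·9 + 1), so t ≡ 2·3 = 6 ≡ 6 (mod 9).
    Then x = 78 + 176·6 = 1134, valid modulo lcm(176, 9) = 1584: x ≡ 1134 (mod 1584).
  Combine with x ≡ 0 (mod 5); new modulus lcm = 7920.
    Write x = 1134 + 1584·t and substitute into x ≡ 0 (mod 5): 1584·t ≡ 0 − 1134 = -1134 (mod 5).
    Reduce coefficients mod 5: 4·t ≡ 1 (mod 5).
    The inverse of 4 mod 5 is 4 (since 4·4 = 16 = 3·5 + 1), so t ≡ 4·1 = 4 ≡ 4 (mod 5).
    Then x = 1134 + 1584·4 = 7470, valid modulo lcm(1584, 5) = 7920: x ≡ 7470 (mod 7920).
Verify against each original: 7470 mod 11 = 1, 7470 mod 16 = 14, 7470 mod 9 = 0, 7470 mod 5 = 0.

x ≡ 7470 (mod 7920).


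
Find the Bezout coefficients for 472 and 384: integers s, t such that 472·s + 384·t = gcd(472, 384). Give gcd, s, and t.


Euclidean algorithm on (472, 384) — divide until remainder is 0:
  472 = 1 · 384 + 88
  384 = 4 · 88 + 32
  88 = 2 · 32 + 24
  32 = 1 · 24 + 8
  24 = 3 · 8 + 0
gcd(472, 384) = 8.
Track Bezout coefficients alongside the remainders: start with r₀ = 472 = a·1 + b·0 (s = 1, t = 0) and r₁ = 384 = a·0 + b·1 (s = 0, t = 1); each new remainder r_{k+1} = r_{k-1} − q_k·r_k inherits s_{k+1} = s_{k-1} − q_k·s_k, t_{k+1} = t_{k-1} − q_k·t_k, so r_k = a·s_k + b·t_k at every step:
  q = 1: r = 88, s = 1 − 1·0 = 1, t = 0 − 1·1 = -1  (check: 472·1 + 384·(-1) = 88)
  q = 4: r = 32, s = 0 − 4·1 = -4, t = 1 − 4·(-1) = 5  (check: 472·(-4) + 384·5 = 32)
  q = 2: r = 24, s = 1 − 2·(-4) = 9, t = -1 − 2·5 = -11  (check: 472·9 + 384·(-11) = 24)
  q = 1: r = 8, s = -4 − 1·9 = -13, t = 5 − 1·(-11) = 16  (check: 472·(-13) + 384·16 = 8)
The row with r = 8 (the gcd) gives the Bezout coefficients s = -13, t = 16.
Result: 472 · (-13) + 384 · (16) = 8.

gcd(472, 384) = 8; s = -13, t = 16 (check: 472·(-13) + 384·16 = 8).


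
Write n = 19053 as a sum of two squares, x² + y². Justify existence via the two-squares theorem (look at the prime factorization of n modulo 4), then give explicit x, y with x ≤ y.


Step 1: Factor n = 19053 = 3^2 · 29 · 73.
Step 2: Check the mod-4 condition on each prime factor: 3 ≡ 3 (mod 4), exponent 2 (must be even); 29 ≡ 1 (mod 4), exponent 1; 73 ≡ 1 (mod 4), exponent 1.
All primes ≡ 3 (mod 4) appear to even exponent (or don't appear), so by the two-squares theorem n IS expressible as a sum of two squares.
Step 3: Build a representation. Group n = k² · m with k = 3 and m = 29 · 73 = 2117 (a product of primes ≡ 1 (mod 4)); a representation of m scales to one of n via (k·x)² + (k·y)² = k²(x² + y²). Each prime p ≡ 1 (mod 4) is itself a sum of two squares; find a² by testing p − a² for a perfect square:
  29: 29 − 1² = 28, 29 − 2² = 25 = 5² ⇒ 29 = 2² + 5².
  73: 73 − 1² = 72, 73 − 2² = 69, 73 − 3² = 64 = 8² ⇒ 73 = 3² + 8².
  Combine using the Brahmagupta–Fibonacci identity (a² + b²)(c² + d²) = (ac − bd)² + (ad + bc)² = (ac + bd)² + (ad − bc)²:
  29 · 73 = 2117: from (2² + 5²)(3² + 8²), take (2·3 − 5·8, 2·8 + 5·3) = (6 − 40, 16 + 15) = (-34, 31); dropping signs (only squares matter) gives (34, 31); check 34² + 31² = 1156 + 961 = 2117 ✓.
  Scale by k = 3: (3·34, 3·31) = (102, 93).
Step 4: Order so x ≤ y and verify: 93² + 102² = 8649 + 10404 = 19053 = n. ✓

n = 19053 = 93² + 102² (one valid representation with x ≤ y).


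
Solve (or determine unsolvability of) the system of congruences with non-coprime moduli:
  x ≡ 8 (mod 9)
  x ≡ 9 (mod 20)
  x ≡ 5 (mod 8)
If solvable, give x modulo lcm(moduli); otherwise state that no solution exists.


Moduli 9, 20, 8 are not pairwise coprime, so CRT works modulo lcm(m_i) when all pairwise compatibility conditions hold.
Pairwise compatibility: gcd(m_i, m_j) must divide a_i - a_j for every pair.
Merge one congruence at a time:
  Start: x ≡ 8 (mod 9).
  Combine with x ≡ 9 (mod 20): gcd(9, 20) = 1; 9 - 8 = 1, which IS divisible by 1, so compatible.
    Write x = 8 + 9·t and substitute into x ≡ 9 (mod 20): 9·t ≡ 9 − 8 = 1 (mod 20).
    The inverse of 9 mod 20 is 9 (since 9·9 = 81 = 4·20 + 1), so t ≡ 9·1 = 9 ≡ 9 (mod 20).
    Then x = 8 + 9·9 = 89, valid modulo lcm(9, 20) = 180: x ≡ 89 (mod 180).
  Combine with x ≡ 5 (mod 8): gcd(180, 8) = 4; 5 - 89 = -84, which IS divisible by 4, so compatible.
    Write x = 89 + 180·t and substitute into x ≡ 5 (mod 8): 180·t ≡ 5 − 89 = -84 (mod 8).
    Divide the congruence (and modulus) by g = 4: 45·t ≡ -21 (mod 2).
    Reduce coefficients mod 2: 1·t ≡ 1 (mod 2).
    So t ≡ 1 (mod 2).
    Then x = 89 + 180·1 = 269, valid modulo lcm(180, 8) = 360: x ≡ 269 (mod 360).
Verify: 269 mod 9 = 8, 269 mod 20 = 9, 269 mod 8 = 5.

x ≡ 269 (mod 360).


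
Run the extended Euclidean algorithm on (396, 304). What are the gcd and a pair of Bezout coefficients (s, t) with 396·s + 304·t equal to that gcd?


Euclidean algorithm on (396, 304) — divide until remainder is 0:
  396 = 1 · 304 + 92
  304 = 3 · 92 + 28
  92 = 3 · 28 + 8
  28 = 3 · 8 + 4
  8 = 2 · 4 + 0
gcd(396, 304) = 4.
Track Bezout coefficients alongside the remainders: start with r₀ = 396 = a·1 + b·0 (s = 1, t = 0) and r₁ = 304 = a·0 + b·1 (s = 0, t = 1); each new remainder r_{k+1} = r_{k-1} − q_k·r_k inherits s_{k+1} = s_{k-1} − q_k·s_k, t_{k+1} = t_{k-1} − q_k·t_k, so r_k = a·s_k + b·t_k at every step:
  q = 1: r = 92, s = 1 − 1·0 = 1, t = 0 − 1·1 = -1  (check: 396·1 + 304·(-1) = 92)
  q = 3: r = 28, s = 0 − 3·1 = -3, t = 1 − 3·(-1) = 4  (check: 396·(-3) + 304·4 = 28)
  q = 3: r = 8, s = 1 − 3·(-3) = 10, t = -1 − 3·4 = -13  (check: 396·10 + 304·(-13) = 8)
  q = 3: r = 4, s = -3 − 3·10 = -33, t = 4 − 3·(-13) = 43  (check: 396·(-33) + 304·43 = 4)
The row with r = 4 (the gcd) gives the Bezout coefficients s = -33, t = 43.
Result: 396 · (-33) + 304 · (43) = 4.

gcd(396, 304) = 4; s = -33, t = 43 (check: 396·(-33) + 304·43 = 4).


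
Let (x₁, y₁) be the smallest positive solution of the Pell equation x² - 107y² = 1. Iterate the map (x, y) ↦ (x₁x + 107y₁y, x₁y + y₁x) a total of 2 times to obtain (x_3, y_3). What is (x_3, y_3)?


Step 1: Find the fundamental solution (x₁, y₁) of x² - 107y² = 1.
  Expand √107 as a continued fraction. a₀ = ⌊√107⌋ = 10; iterate m_{k+1} = d_k·a_k − m_k, d_{k+1} = (107 − m_{k+1}²)/d_k, a_{k+1} = ⌊(a₀ + m_{k+1})/d_{k+1}⌋ (starting m₀ = 0, d₀ = 1), with convergents p_k = a_k·p_{k-1} + p_{k-2}, q_k = a_k·q_{k-1} + q_{k-2} (p₋₁ = 1, q₋₁ = 0):
  k = 0: a₀ = 10; p₀/q₀ = 10/1; p₀² − 107·q₀² = 100 − 107 = -7.
  k = 1: m = 10, d = 7, a = ⌊(10 + 10)/7⌋ = 2; p/q = (2·10 + 1)/(2·1 + 0) = 21/2; p² − 107·q² = 441 − 428 = 13.
  k = 2: m = 4, d = 13, a = ⌊(10 + 4)/13⌋ = 1; p/q = (1·21 + 10)/(1·2 + 1) = 31/3; p² − 107·q² = 961 − 963 = -2.
  k = 3: m = 9, d = 2, a = ⌊(10 + 9)/2⌋ = 9; p/q = (9·31 + 21)/(9·3 + 2) = 300/29; p² − 107·q² = 90000 − 89987 = 13.
  k = 4: m = 9, d = 13, a = ⌊(10 + 9)/13⌋ = 1; p/q = (1·300 + 31)/(1·29 + 3) = 331/32; p² − 107·q² = 109561 − 109568 = -7.
  k = 5: m = 4, d = 7, a = ⌊(10 + 4)/7⌋ = 2; p/q = (2·331 + 300)/(2·32 + 29) = 962/93; p² − 107·q² = 925444 − 925443 = 1.
  The first convergent with p² − 107·q² = 1 gives the fundamental solution (x₁, y₁) = (962, 93).
Step 2: Apply the recurrence (x_{n+1}, y_{n+1}) = (x₁x_n + 107y₁y_n, x₁y_n + y₁x_n) repeatedly.
  From (x_1, y_1) = (962, 93): x_2 = 962·962 + 107·93·93 = 1850887; y_2 = 962·93 + 93·962 = 178932.
  From (x_2, y_2) = (1850887, 178932): x_3 = 962·1850887 + 107·93·178932 = 3561105626; y_3 = 962·178932 + 93·1850887 = 344265075.
Step 3: Verify x_3² - 107·y_3² = 12681473279528851876 - 12681473279528851875 = 1 (should be 1). ✓

(x_1, y_1) = (962, 93); (x_3, y_3) = (3561105626, 344265075).


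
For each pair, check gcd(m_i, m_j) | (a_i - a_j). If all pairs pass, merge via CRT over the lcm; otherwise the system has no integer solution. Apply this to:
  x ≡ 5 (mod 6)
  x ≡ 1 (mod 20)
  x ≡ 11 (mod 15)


Moduli 6, 20, 15 are not pairwise coprime, so CRT works modulo lcm(m_i) when all pairwise compatibility conditions hold.
Pairwise compatibility: gcd(m_i, m_j) must divide a_i - a_j for every pair.
Merge one congruence at a time:
  Start: x ≡ 5 (mod 6).
  Combine with x ≡ 1 (mod 20): gcd(6, 20) = 2; 1 - 5 = -4, which IS divisible by 2, so compatible.
    Write x = 5 + 6·t and substitute into x ≡ 1 (mod 20): 6·t ≡ 1 − 5 = -4 (mod 20).
    Divide the congruence (and modulus) by g = 2: 3·t ≡ -2 (mod 10).
    Reduce coefficients mod 10: 3·t ≡ 8 (mod 10).
    The inverse of 3 mod 10 is 7 (since 3·7 = 21 = 2·10 + 1), so t ≡ 7·8 = 56 ≡ 6 (mod 10).
    Then x = 5 + 6·6 = 41, valid modulo lcm(6, 20) = 60: x ≡ 41 (mod 60).
  Combine with x ≡ 11 (mod 15): gcd(60, 15) = 15; 11 - 41 = -30, which IS divisible by 15, so compatible.
    Write x = 41 + 60·t and substitute into x ≡ 11 (mod 15): 60·t ≡ 11 − 41 = -30 (mod 15).
    Divide the congruence (and modulus) by g = 15: 4·t ≡ -2 (mod 1).
    Modulo 1 every t works; take t = 0.
    Then x = 41 + 60·0 = 41, valid modulo lcm(60, 15) = 60: x ≡ 41 (mod 60).
Verify: 41 mod 6 = 5, 41 mod 20 = 1, 41 mod 15 = 11.

x ≡ 41 (mod 60).


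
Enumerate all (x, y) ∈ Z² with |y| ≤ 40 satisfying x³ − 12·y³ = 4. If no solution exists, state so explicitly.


The equation is x³ - 12y³ = 4. For fixed y, x³ = 12·y³ + 4, so a solution requires the RHS to be a perfect cube.
Strategy: iterate y from -40 to 40, compute RHS = 12·y³ + 4, and check whether it is a (positive or negative) perfect cube.
Check small values of y:
  y = 0: RHS = 4 is not a perfect cube.
  y = 1: RHS = 16 is not a perfect cube.
  y = -1: RHS = -8 = (-2)³ ⇒ x = -2 works.
  y = 2: RHS = 100 is not a perfect cube.
  y = -2: RHS = -92 is not a perfect cube.
  y = 3: RHS = 328 is not a perfect cube.
  y = -3: RHS = -320 is not a perfect cube.
Continuing the search up to |y| = 40 finds no further solutions beyond those listed.
Collected solutions: (-2, -1).

Solutions (with |y| ≤ 40): (-2, -1).


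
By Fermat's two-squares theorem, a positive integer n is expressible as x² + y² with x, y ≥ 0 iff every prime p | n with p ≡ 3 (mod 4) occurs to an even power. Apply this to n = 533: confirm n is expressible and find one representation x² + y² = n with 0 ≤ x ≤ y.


Step 1: Factor n = 533 = 13 · 41.
Step 2: Check the mod-4 condition on each prime factor: 13 ≡ 1 (mod 4), exponent 1; 41 ≡ 1 (mod 4), exponent 1.
All primes ≡ 3 (mod 4) appear to even exponent (or don't appear), so by the two-squares theorem n IS expressible as a sum of two squares.
Step 3: Build a representation. Here n = 13 · 41 is a product of primes ≡ 1 (mod 4). Each prime p ≡ 1 (mod 4) is itself a sum of two squares; find a² by testing p − a² for a perfect square:
  13: 13 − 1² = 12, 13 − 2² = 9 = 3² ⇒ 13 = 2² + 3².
  41: 41 − 1² = 40, 41 − 2² = 37, 41 − 3² = 32, 41 − 4² = 25 = 5² ⇒ 41 = 4² + 5².
  Combine using the Brahmagupta–Fibonacci identity (a² + b²)(c² + d²) = (ac − bd)² + (ad + bc)² = (ac + bd)² + (ad − bc)²:
  13 · 41 = 533: from (2² + 3²)(4² + 5²), take (2·4 − 3·5, 2·5 + 3·4) = (8 − 15, 10 + 12) = (-7, 22); dropping signs (only squares matter) gives (7, 22); check 7² + 22² = 49 + 484 = 533 ✓.
Step 4: Order so x ≤ y and verify: 7² + 22² = 49 + 484 = 533 = n. ✓

n = 533 = 7² + 22² (one valid representation with x ≤ y).


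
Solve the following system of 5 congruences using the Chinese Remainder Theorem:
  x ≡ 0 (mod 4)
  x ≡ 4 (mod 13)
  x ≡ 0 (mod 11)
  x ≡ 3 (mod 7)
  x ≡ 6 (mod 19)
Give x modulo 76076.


Product of moduli M = 4 · 13 · 11 · 7 · 19 = 76076.
Merge one congruence at a time:
  Start: x ≡ 0 (mod 4).
  Combine with x ≡ 4 (mod 13); new modulus lcm = 52.
    Write x = 0 + 4·t and substitute into x ≡ 4 (mod 13): 4·t ≡ 4 − 0 = 4 (mod 13).
    The inverse of 4 mod 13 is 10 (since 4·10 = 40 = 3·13 + 1), so t ≡ 10·4 = 40 ≡ 1 (mod 13).
    Then x = 0 + 4·1 = 4, valid modulo lcm(4, 13) = 52: x ≡ 4 (mod 52).
  Combine with x ≡ 0 (mod 11); new modulus lcm = 572.
    Write x = 4 + 52·t and substitute into x ≡ 0 (mod 11): 52·t ≡ 0 − 4 = -4 (mod 11).
    Reduce coefficients mod 11: 8·t ≡ 7 (mod 11).
    The inverse of 8 mod 11 is 7 (since 8·7 = 56 = 5·11 + 1), so t ≡ 7·7 = 49 ≡ 5 (mod 11).
    Then x = 4 + 52·5 = 264, valid modulo lcm(52, 11) = 572: x ≡ 264 (mod 572).
  Combine with x ≡ 3 (mod 7); new modulus lcm = 4004.
    Write x = 264 + 572·t and substitute into x ≡ 3 (mod 7): 572·t ≡ 3 − 264 = -261 (mod 7).
    Reduce coefficients mod 7: 5·t ≡ 5 (mod 7).
    The inverse of 5 mod 7 is 3 (since 5·3 = 15 = 2·7 + 1), so t ≡ 3·5 = 15 ≡ 1 (mod 7).
    Then x = 264 + 572·1 = 836, valid modulo lcm(572, 7) = 4004: x ≡ 836 (mod 4004).
  Combine with x ≡ 6 (mod 19); new modulus lcm = 76076.
    Write x = 836 + 4004·t and substitute into x ≡ 6 (mod 19): 4004·t ≡ 6 − 836 = -830 (mod 19).
    Reduce coefficients mod 19: 14·t ≡ 6 (mod 19).
    The inverse of 14 mod 19 is 15 (since 14·15 = 210 = 11·19 + 1), so t ≡ 15·6 = 90 ≡ 14 (mod 19).
    Then x = 836 + 4004·14 = 56892, valid modulo lcm(4004, 19) = 76076: x ≡ 56892 (mod 76076).
Verify against each original: 56892 mod 4 = 0, 56892 mod 13 = 4, 56892 mod 11 = 0, 56892 mod 7 = 3, 56892 mod 19 = 6.

x ≡ 56892 (mod 76076).


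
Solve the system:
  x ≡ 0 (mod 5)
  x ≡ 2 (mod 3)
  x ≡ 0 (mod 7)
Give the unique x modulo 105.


Moduli 5, 3, 7 are pairwise coprime; by CRT there is a unique solution modulo M = 5 · 3 · 7 = 105.
Solve pairwise, accumulating the modulus:
  Start with x ≡ 0 (mod 5).
  Combine with x ≡ 2 (mod 3): since gcd(5, 3) = 1, we get a unique residue mod 15.
    Write x = 0 + 5·t and substitute into x ≡ 2 (mod 3): 5·t ≡ 2 − 0 = 2 (mod 3).
    Reduce coefficients mod 3: 2·t ≡ 2 (mod 3).
    The inverse of 2 mod 3 is 2 (since 2·2 = 4 = 1·3 + 1), so t ≡ 2·2 = 4 ≡ 1 (mod 3).
    Then x = 0 + 5·1 = 5, valid modulo lcm(5, 3) = 15: x ≡ 5 (mod 15).
  Combine with x ≡ 0 (mod 7): since gcd(15, 7) = 1, we get a unique residue mod 105.
    Write x = 5 + 15·t and substitute into x ≡ 0 (mod 7): 15·t ≡ 0 − 5 = -5 (mod 7).
    Reduce coefficients mod 7: 1·t ≡ 2 (mod 7).
    So t ≡ 2 (mod 7).
    Then x = 5 + 15·2 = 35, valid modulo lcm(15, 7) = 105: x ≡ 35 (mod 105).
Verify: 35 mod 5 = 0 ✓, 35 mod 3 = 2 ✓, 35 mod 7 = 0 ✓.

x ≡ 35 (mod 105).


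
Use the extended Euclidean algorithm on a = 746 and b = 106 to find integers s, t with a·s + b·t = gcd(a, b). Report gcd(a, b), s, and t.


Euclidean algorithm on (746, 106) — divide until remainder is 0:
  746 = 7 · 106 + 4
  106 = 26 · 4 + 2
  4 = 2 · 2 + 0
gcd(746, 106) = 2.
Track Bezout coefficients alongside the remainders: start with r₀ = 746 = a·1 + b·0 (s = 1, t = 0) and r₁ = 106 = a·0 + b·1 (s = 0, t = 1); each new remainder r_{k+1} = r_{k-1} − q_k·r_k inherits s_{k+1} = s_{k-1} − q_k·s_k, t_{k+1} = t_{k-1} − q_k·t_k, so r_k = a·s_k + b·t_k at every step:
  q = 7: r = 4, s = 1 − 7·0 = 1, t = 0 − 7·1 = -7  (check: 746·1 + 106·(-7) = 4)
  q = 26: r = 2, s = 0 − 26·1 = -26, t = 1 − 26·(-7) = 183  (check: 746·(-26) + 106·183 = 2)
The row with r = 2 (the gcd) gives the Bezout coefficients s = -26, t = 183.
Result: 746 · (-26) + 106 · (183) = 2.

gcd(746, 106) = 2; s = -26, t = 183 (check: 746·(-26) + 106·183 = 2).


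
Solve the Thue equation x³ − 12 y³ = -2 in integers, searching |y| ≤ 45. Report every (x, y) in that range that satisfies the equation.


The equation is x³ - 12y³ = -2. For fixed y, x³ = 12·y³ − 2, so a solution requires the RHS to be a perfect cube.
Strategy: iterate y from -45 to 45, compute RHS = 12·y³ − 2, and check whether it is a (positive or negative) perfect cube.
Check small values of y:
  y = 0: RHS = -2 is not a perfect cube.
  y = 1: RHS = 10 is not a perfect cube.
  y = -1: RHS = -14 is not a perfect cube.
  y = 2: RHS = 94 is not a perfect cube.
  y = -2: RHS = -98 is not a perfect cube.
  y = 3: RHS = 322 is not a perfect cube.
  y = -3: RHS = -326 is not a perfect cube.
Continuing the search up to |y| = 45 finds no solutions either.
No (x, y) in the scanned range satisfies the equation.

No integer solutions with |y| ≤ 45.


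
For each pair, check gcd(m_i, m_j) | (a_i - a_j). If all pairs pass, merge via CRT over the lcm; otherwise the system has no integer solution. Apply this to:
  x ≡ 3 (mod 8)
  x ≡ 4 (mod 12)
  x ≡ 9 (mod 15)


Moduli 8, 12, 15 are not pairwise coprime, so CRT works modulo lcm(m_i) when all pairwise compatibility conditions hold.
Pairwise compatibility: gcd(m_i, m_j) must divide a_i - a_j for every pair.
Merge one congruence at a time:
  Start: x ≡ 3 (mod 8).
  Combine with x ≡ 4 (mod 12): gcd(8, 12) = 4, and 4 - 3 = 1 is NOT divisible by 4.
    ⇒ system is inconsistent (no integer solution).

No solution (the system is inconsistent).


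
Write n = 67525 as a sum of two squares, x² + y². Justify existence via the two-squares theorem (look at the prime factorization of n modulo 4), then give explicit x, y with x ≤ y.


Step 1: Factor n = 67525 = 5^2 · 37 · 73.
Step 2: Check the mod-4 condition on each prime factor: 5 ≡ 1 (mod 4), exponent 2; 37 ≡ 1 (mod 4), exponent 1; 73 ≡ 1 (mod 4), exponent 1.
All primes ≡ 3 (mod 4) appear to even exponent (or don't appear), so by the two-squares theorem n IS expressible as a sum of two squares.
Step 3: Build a representation. Group n = k² · m with k = 5 and m = 37 · 73 = 2701 (a product of primes ≡ 1 (mod 4)); a representation of m scales to one of n via (k·x)² + (k·y)² = k²(x² + y²). Each prime p ≡ 1 (mod 4) is itself a sum of two squares; find a² by testing p − a² for a perfect square:
  37: 37 − 1² = 36 = 6² ⇒ 37 = 1² + 6².
  73: 73 − 1² = 72, 73 − 2² = 69, 73 − 3² = 64 = 8² ⇒ 73 = 3² + 8².
  Combine using the Brahmagupta–Fibonacci identity (a² + b²)(c² + d²) = (ac − bd)² + (ad + bc)² = (ac + bd)² + (ad − bc)²:
  37 · 73 = 2701: from (1² + 6²)(3² + 8²), take (1·3 − 6·8, 1·8 + 6·3) = (3 − 48, 8 + 18) = (-45, 26); dropping signs (only squares matter) gives (45, 26); check 45² + 26² = 2025 + 676 = 2701 ✓.
  Scale by k = 5: (5·45, 5·26) = (225, 130).
Step 4: Order so x ≤ y and verify: 130² + 225² = 16900 + 50625 = 67525 = n. ✓

n = 67525 = 130² + 225² (one valid representation with x ≤ y).


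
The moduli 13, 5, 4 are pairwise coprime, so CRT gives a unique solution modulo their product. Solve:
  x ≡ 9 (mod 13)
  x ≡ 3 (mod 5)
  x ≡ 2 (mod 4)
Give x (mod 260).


Moduli 13, 5, 4 are pairwise coprime; by CRT there is a unique solution modulo M = 13 · 5 · 4 = 260.
Solve pairwise, accumulating the modulus:
  Start with x ≡ 9 (mod 13).
  Combine with x ≡ 3 (mod 5): since gcd(13, 5) = 1, we get a unique residue mod 65.
    Write x = 9 + 13·t and substitute into x ≡ 3 (mod 5): 13·t ≡ 3 − 9 = -6 (mod 5).
    Reduce coefficients mod 5: 3·t ≡ 4 (mod 5).
    The inverse of 3 mod 5 is 2 (since 3·2 = 6 = 1·5 + 1), so t ≡ 2·4 = 8 ≡ 3 (mod 5).
    Then x = 9 + 13·3 = 48, valid modulo lcm(13, 5) = 65: x ≡ 48 (mod 65).
  Combine with x ≡ 2 (mod 4): since gcd(65, 4) = 1, we get a unique residue mod 260.
    Write x = 48 + 65·t and substitute into x ≡ 2 (mod 4): 65·t ≡ 2 − 48 = -46 (mod 4).
    Reduce coefficients mod 4: 1·t ≡ 2 (mod 4).
    So t ≡ 2 (mod 4).
    Then x = 48 + 65·2 = 178, valid modulo lcm(65, 4) = 260: x ≡ 178 (mod 260).
Verify: 178 mod 13 = 9 ✓, 178 mod 5 = 3 ✓, 178 mod 4 = 2 ✓.

x ≡ 178 (mod 260).


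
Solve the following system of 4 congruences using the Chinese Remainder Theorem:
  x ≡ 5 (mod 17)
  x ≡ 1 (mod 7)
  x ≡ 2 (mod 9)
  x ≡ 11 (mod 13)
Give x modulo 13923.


Product of moduli M = 17 · 7 · 9 · 13 = 13923.
Merge one congruence at a time:
  Start: x ≡ 5 (mod 17).
  Combine with x ≡ 1 (mod 7); new modulus lcm = 119.
    Write x = 5 + 17·t and substitute into x ≡ 1 (mod 7): 17·t ≡ 1 − 5 = -4 (mod 7).
    Reduce coefficients mod 7: 3·t ≡ 3 (mod 7).
    The inverse of 3 mod 7 is 5 (since 3·5 = 15 = 2·7 + 1), so t ≡ 5·3 = 15 ≡ 1 (mod 7).
    Then x = 5 + 17·1 = 22, valid modulo lcm(17, 7) = 119: x ≡ 22 (mod 119).
  Combine with x ≡ 2 (mod 9); new modulus lcm = 1071.
    Write x = 22 + 119·t and substitute into x ≡ 2 (mod 9): 119·t ≡ 2 − 22 = -20 (mod 9).
    Reduce coefficients mod 9: 2·t ≡ 7 (mod 9).
    The inverse of 2 mod 9 is 5 (since 2·5 = 10 = 1·9 + 1), so t ≡ 5·7 = 35 ≡ 8 (mod 9).
    Then x = 22 + 119·8 = 974, valid modulo lcm(119, 9) = 1071: x ≡ 974 (mod 1071).
  Combine with x ≡ 11 (mod 13); new modulus lcm = 13923.
    Write x = 974 + 1071·t and substitute into x ≡ 11 (mod 13): 1071·t ≡ 11 − 974 = -963 (mod 13).
    Reduce coefficients mod 13: 5·t ≡ 12 (mod 13).
    The inverse of 5 mod 13 is 8 (since 5·8 = 40 = 3·13 + 1), so t ≡ 8·12 = 96 ≡ 5 (mod 13).
    Then x = 974 + 1071·5 = 6329, valid modulo lcm(1071, 13) = 13923: x ≡ 6329 (mod 13923).
Verify against each original: 6329 mod 17 = 5, 6329 mod 7 = 1, 6329 mod 9 = 2, 6329 mod 13 = 11.

x ≡ 6329 (mod 13923).


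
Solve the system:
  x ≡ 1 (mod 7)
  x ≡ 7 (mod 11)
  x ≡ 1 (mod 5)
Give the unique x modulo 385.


Moduli 7, 11, 5 are pairwise coprime; by CRT there is a unique solution modulo M = 7 · 11 · 5 = 385.
Solve pairwise, accumulating the modulus:
  Start with x ≡ 1 (mod 7).
  Combine with x ≡ 7 (mod 11): since gcd(7, 11) = 1, we get a unique residue mod 77.
    Write x = 1 + 7·t and substitute into x ≡ 7 (mod 11): 7·t ≡ 7 − 1 = 6 (mod 11).
    The inverse of 7 mod 11 is 8 (since 7·8 = 56 = 5·11 + 1), so t ≡ 8·6 = 48 ≡ 4 (mod 11).
    Then x = 1 + 7·4 = 29, valid modulo lcm(7, 11) = 77: x ≡ 29 (mod 77).
  Combine with x ≡ 1 (mod 5): since gcd(77, 5) = 1, we get a unique residue mod 385.
    Write x = 29 + 77·t and substitute into x ≡ 1 (mod 5): 77·t ≡ 1 − 29 = -28 (mod 5).
    Reduce coefficients mod 5: 2·t ≡ 2 (mod 5).
    The inverse of 2 mod 5 is 3 (since 2·3 = 6 = 1·5 + 1), so t ≡ 3·2 = 6 ≡ 1 (mod 5).
    Then x = 29 + 77·1 = 106, valid modulo lcm(77, 5) = 385: x ≡ 106 (mod 385).
Verify: 106 mod 7 = 1 ✓, 106 mod 11 = 7 ✓, 106 mod 5 = 1 ✓.

x ≡ 106 (mod 385).


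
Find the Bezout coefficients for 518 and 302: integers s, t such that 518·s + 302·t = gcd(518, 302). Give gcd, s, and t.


Euclidean algorithm on (518, 302) — divide until remainder is 0:
  518 = 1 · 302 + 216
  302 = 1 · 216 + 86
  216 = 2 · 86 + 44
  86 = 1 · 44 + 42
  44 = 1 · 42 + 2
  42 = 21 · 2 + 0
gcd(518, 302) = 2.
Track Bezout coefficients alongside the remainders: start with r₀ = 518 = a·1 + b·0 (s = 1, t = 0) and r₁ = 302 = a·0 + b·1 (s = 0, t = 1); each new remainder r_{k+1} = r_{k-1} − q_k·r_k inherits s_{k+1} = s_{k-1} − q_k·s_k, t_{k+1} = t_{k-1} − q_k·t_k, so r_k = a·s_k + b·t_k at every step:
  q = 1: r = 216, s = 1 − 1·0 = 1, t = 0 − 1·1 = -1  (check: 518·1 + 302·(-1) = 216)
  q = 1: r = 86, s = 0 − 1·1 = -1, t = 1 − 1·(-1) = 2  (check: 518·(-1) + 302·2 = 86)
  q = 2: r = 44, s = 1 − 2·(-1) = 3, t = -1 − 2·2 = -5  (check: 518·3 + 302·(-5) = 44)
  q = 1: r = 42, s = -1 − 1·3 = -4, t = 2 − 1·(-5) = 7  (check: 518·(-4) + 302·7 = 42)
  q = 1: r = 2, s = 3 − 1·(-4) = 7, t = -5 − 1·7 = -12  (check: 518·7 + 302·(-12) = 2)
The row with r = 2 (the gcd) gives the Bezout coefficients s = 7, t = -12.
Result: 518 · (7) + 302 · (-12) = 2.

gcd(518, 302) = 2; s = 7, t = -12 (check: 518·7 + 302·(-12) = 2).


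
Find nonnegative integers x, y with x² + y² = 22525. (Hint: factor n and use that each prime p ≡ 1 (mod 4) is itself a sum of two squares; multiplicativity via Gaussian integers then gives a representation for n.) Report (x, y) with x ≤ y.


Step 1: Factor n = 22525 = 5^2 · 17 · 53.
Step 2: Check the mod-4 condition on each prime factor: 5 ≡ 1 (mod 4), exponent 2; 17 ≡ 1 (mod 4), exponent 1; 53 ≡ 1 (mod 4), exponent 1.
All primes ≡ 3 (mod 4) appear to even exponent (or don't appear), so by the two-squares theorem n IS expressible as a sum of two squares.
Step 3: Build a representation. Group n = k² · m with k = 5 and m = 17 · 53 = 901 (a product of primes ≡ 1 (mod 4)); a representation of m scales to one of n via (k·x)² + (k·y)² = k²(x² + y²). Each prime p ≡ 1 (mod 4) is itself a sum of two squares; find a² by testing p − a² for a perfect square:
  17: 17 − 1² = 16 = 4² ⇒ 17 = 1² + 4².
  53: 53 − 1² = 52, 53 − 2² = 49 = 7² ⇒ 53 = 2² + 7².
  Combine using the Brahmagupta–Fibonacci identity (a² + b²)(c² + d²) = (ac − bd)² + (ad + bc)² = (ac + bd)² + (ad − bc)²:
  17 · 53 = 901: from (1² + 4²)(2² + 7²), take (1·2 − 4·7, 1·7 + 4·2) = (2 − 28, 7 + 8) = (-26, 15); dropping signs (only squares matter) gives (26, 15); check 26² + 15² = 676 + 225 = 901 ✓.
  Scale by k = 5: (5·26, 5·15) = (130, 75).
Step 4: Order so x ≤ y and verify: 75² + 130² = 5625 + 16900 = 22525 = n. ✓

n = 22525 = 75² + 130² (one valid representation with x ≤ y).


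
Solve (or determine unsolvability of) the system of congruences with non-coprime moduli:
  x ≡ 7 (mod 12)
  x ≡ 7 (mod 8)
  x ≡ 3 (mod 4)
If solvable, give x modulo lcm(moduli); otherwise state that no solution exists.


Moduli 12, 8, 4 are not pairwise coprime, so CRT works modulo lcm(m_i) when all pairwise compatibility conditions hold.
Pairwise compatibility: gcd(m_i, m_j) must divide a_i - a_j for every pair.
Merge one congruence at a time:
  Start: x ≡ 7 (mod 12).
  Combine with x ≡ 7 (mod 8): gcd(12, 8) = 4; 7 - 7 = 0, which IS divisible by 4, so compatible.
    Write x = 7 + 12·t and substitute into x ≡ 7 (mod 8): 12·t ≡ 7 − 7 = 0 (mod 8).
    Divide the congruence (and modulus) by g = 4: 3·t ≡ 0 (mod 2).
    Reduce coefficients mod 2: 1·t ≡ 0 (mod 2).
    So t ≡ 0 (mod 2).
    Then x = 7 + 12·0 = 7, valid modulo lcm(12, 8) = 24: x ≡ 7 (mod 24).
  Combine with x ≡ 3 (mod 4): gcd(24, 4) = 4; 3 - 7 = -4, which IS divisible by 4, so compatible.
    Write x = 7 + 24·t and substitute into x ≡ 3 (mod 4): 24·t ≡ 3 − 7 = -4 (mod 4).
    Divide the congruence (and modulus) by g = 4: 6·t ≡ -1 (mod 1).
    Modulo 1 every t works; take t = 0.
    Then x = 7 + 24·0 = 7, valid modulo lcm(24, 4) = 24: x ≡ 7 (mod 24).
Verify: 7 mod 12 = 7, 7 mod 8 = 7, 7 mod 4 = 3.

x ≡ 7 (mod 24).


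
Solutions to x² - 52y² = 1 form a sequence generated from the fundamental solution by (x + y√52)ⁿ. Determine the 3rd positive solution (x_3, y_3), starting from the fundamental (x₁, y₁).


Step 1: Find the fundamental solution (x₁, y₁) of x² - 52y² = 1.
  Expand √52 as a continued fraction. a₀ = ⌊√52⌋ = 7; iterate m_{k+1} = d_k·a_k − m_k, d_{k+1} = (52 − m_{k+1}²)/d_k, a_{k+1} = ⌊(a₀ + m_{k+1})/d_{k+1}⌋ (starting m₀ = 0, d₀ = 1), with convergents p_k = a_k·p_{k-1} + p_{k-2}, q_k = a_k·q_{k-1} + q_{k-2} (p₋₁ = 1, q₋₁ = 0):
  k = 0: a₀ = 7; p₀/q₀ = 7/1; p₀² − 52·q₀² = 49 − 52 = -3.
  k = 1: m = 7, d = 3, a = ⌊(7 + 7)/3⌋ = 4; p/q = (4·7 + 1)/(4·1 + 0) = 29/4; p² − 52·q² = 841 − 832 = 9.
  k = 2: m = 5, d = 9, a = ⌊(7 + 5)/9⌋ = 1; p/q = (1·29 + 7)/(1·4 + 1) = 36/5; p² − 52·q² = 1296 − 1300 = -4.
  k = 3: m = 4, d = 4, a = ⌊(7 + 4)/4⌋ = 2; p/q = (2·36 + 29)/(2·5 + 4) = 101/14; p² − 52·q² = 10201 − 10192 = 9.
  k = 4: m = 4, d = 9, a = ⌊(7 + 4)/9⌋ = 1; p/q = (1·101 + 36)/(1·14 + 5) = 137/19; p² − 52·q² = 18769 − 18772 = -3.
  k = 5: m = 5, d = 3, a = ⌊(7 + 5)/3⌋ = 4; p/q = (4·137 + 101)/(4·19 + 14) = 649/90; p² − 52·q² = 421201 − 421200 = 1.
  The first convergent with p² − 52·q² = 1 gives the fundamental solution (x₁, y₁) = (649, 90).
Step 2: Apply the recurrence (x_{n+1}, y_{n+1}) = (x₁x_n + 52y₁y_n, x₁y_n + y₁x_n) repeatedly.
  From (x_1, y_1) = (649, 90): x_2 = 649·649 + 52·90·90 = 842401; y_2 = 649·90 + 90·649 = 116820.
  From (x_2, y_2) = (842401, 116820): x_3 = 649·842401 + 52·90·116820 = 1093435849; y_3 = 649·116820 + 90·842401 = 151632270.
Step 3: Verify x_3² - 52·y_3² = 1195601955878350801 - 1195601955878350800 = 1 (should be 1). ✓

(x_1, y_1) = (649, 90); (x_3, y_3) = (1093435849, 151632270).


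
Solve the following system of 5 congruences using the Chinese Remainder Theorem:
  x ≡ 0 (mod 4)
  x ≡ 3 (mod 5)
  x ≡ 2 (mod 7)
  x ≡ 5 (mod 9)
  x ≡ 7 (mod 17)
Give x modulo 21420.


Product of moduli M = 4 · 5 · 7 · 9 · 17 = 21420.
Merge one congruence at a time:
  Start: x ≡ 0 (mod 4).
  Combine with x ≡ 3 (mod 5); new modulus lcm = 20.
    Write x = 0 + 4·t and substitute into x ≡ 3 (mod 5): 4·t ≡ 3 − 0 = 3 (mod 5).
    The inverse of 4 mod 5 is 4 (since 4·4 = 16 = 3·5 + 1), so t ≡ 4·3 = 12 ≡ 2 (mod 5).
    Then x = 0 + 4·2 = 8, valid modulo lcm(4, 5) = 20: x ≡ 8 (mod 20).
  Combine with x ≡ 2 (mod 7); new modulus lcm = 140.
    Write x = 8 + 20·t and substitute into x ≡ 2 (mod 7): 20·t ≡ 2 − 8 = -6 (mod 7).
    Reduce coefficients mod 7: 6·t ≡ 1 (mod 7).
    The inverse of 6 mod 7 is 6 (since 6·6 = 36 = 5·7 + 1), so t ≡ 6·1 = 6 ≡ 6 (mod 7).
    Then x = 8 + 20·6 = 128, valid modulo lcm(20, 7) = 140: x ≡ 128 (mod 140).
  Combine with x ≡ 5 (mod 9); new modulus lcm = 1260.
    Write x = 128 + 140·t and substitute into x ≡ 5 (mod 9): 140·t ≡ 5 − 128 = -123 (mod 9).
    Reduce coefficients mod 9: 5·t ≡ 3 (mod 9).
    The inverse of 5 mod 9 is 2 (since 5·2 = 10 = 1·9 + 1), so t ≡ 2·3 = 6 ≡ 6 (mod 9).
    Then x = 128 + 140·6 = 968, valid modulo lcm(140, 9) = 1260: x ≡ 968 (mod 1260).
  Combine with x ≡ 7 (mod 17); new modulus lcm = 21420.
    Write x = 968 + 1260·t and substitute into x ≡ 7 (mod 17): 1260·t ≡ 7 − 968 = -961 (mod 17).
    Reduce coefficients mod 17: 2·t ≡ 8 (mod 17).
    The inverse of 2 mod 17 is 9 (since 2·9 = 18 = 1·17 + 1), so t ≡ 9·8 = 72 ≡ 4 (mod 17).
    Then x = 968 + 1260·4 = 6008, valid modulo lcm(1260, 17) = 21420: x ≡ 6008 (mod 21420).
Verify against each original: 6008 mod 4 = 0, 6008 mod 5 = 3, 6008 mod 7 = 2, 6008 mod 9 = 5, 6008 mod 17 = 7.

x ≡ 6008 (mod 21420).


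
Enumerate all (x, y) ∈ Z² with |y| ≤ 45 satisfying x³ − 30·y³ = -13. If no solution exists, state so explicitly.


The equation is x³ - 30y³ = -13. For fixed y, x³ = 30·y³ − 13, so a solution requires the RHS to be a perfect cube.
Strategy: iterate y from -45 to 45, compute RHS = 30·y³ − 13, and check whether it is a (positive or negative) perfect cube.
Check small values of y:
  y = 0: RHS = -13 is not a perfect cube.
  y = 1: RHS = 17 is not a perfect cube.
  y = -1: RHS = -43 is not a perfect cube.
  y = 2: RHS = 227 is not a perfect cube.
  y = -2: RHS = -253 is not a perfect cube.
  y = 3: RHS = 797 is not a perfect cube.
  y = -3: RHS = -823 is not a perfect cube.
Continuing the search up to |y| = 45 finds no solutions either.
No (x, y) in the scanned range satisfies the equation.

No integer solutions with |y| ≤ 45.


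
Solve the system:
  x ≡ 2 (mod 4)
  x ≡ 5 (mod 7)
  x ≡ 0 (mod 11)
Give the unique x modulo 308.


Moduli 4, 7, 11 are pairwise coprime; by CRT there is a unique solution modulo M = 4 · 7 · 11 = 308.
Solve pairwise, accumulating the modulus:
  Start with x ≡ 2 (mod 4).
  Combine with x ≡ 5 (mod 7): since gcd(4, 7) = 1, we get a unique residue mod 28.
    Write x = 2 + 4·t and substitute into x ≡ 5 (mod 7): 4·t ≡ 5 − 2 = 3 (mod 7).
    The inverse of 4 mod 7 is 2 (since 4·2 = 8 = 1·7 + 1), so t ≡ 2·3 = 6 ≡ 6 (mod 7).
    Then x = 2 + 4·6 = 26, valid modulo lcm(4, 7) = 28: x ≡ 26 (mod 28).
  Combine with x ≡ 0 (mod 11): since gcd(28, 11) = 1, we get a unique residue mod 308.
    Write x = 26 + 28·t and substitute into x ≡ 0 (mod 11): 28·t ≡ 0 − 26 = -26 (mod 11).
    Reduce coefficients mod 11: 6·t ≡ 7 (mod 11).
    The inverse of 6 mod 11 is 2 (since 6·2 = 12 = 1·11 + 1), so t ≡ 2·7 = 14 ≡ 3 (mod 11).
    Then x = 26 + 28·3 = 110, valid modulo lcm(28, 11) = 308: x ≡ 110 (mod 308).
Verify: 110 mod 4 = 2 ✓, 110 mod 7 = 5 ✓, 110 mod 11 = 0 ✓.

x ≡ 110 (mod 308).


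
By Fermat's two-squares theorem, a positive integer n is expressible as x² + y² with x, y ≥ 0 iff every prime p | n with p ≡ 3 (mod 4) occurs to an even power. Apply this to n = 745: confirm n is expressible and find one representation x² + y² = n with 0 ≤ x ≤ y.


Step 1: Factor n = 745 = 5 · 149.
Step 2: Check the mod-4 condition on each prime factor: 5 ≡ 1 (mod 4), exponent 1; 149 ≡ 1 (mod 4), exponent 1.
All primes ≡ 3 (mod 4) appear to even exponent (or don't appear), so by the two-squares theorem n IS expressible as a sum of two squares.
Step 3: Build a representation. Here n = 5 · 149 is a product of primes ≡ 1 (mod 4). Each prime p ≡ 1 (mod 4) is itself a sum of two squares; find a² by testing p − a² for a perfect square:
  5: 5 − 1² = 4 = 2² ⇒ 5 = 1² + 2².
  149: 149 − 1² = 148, 149 − 2² = 145, 149 − 3² = 140, 149 − 4² = 133, 149 − 5² = 124, 149 − 6² = 113, 149 − 7² = 100 = 10² ⇒ 149 = 7² + 10².
  Combine using the Brahmagupta–Fibonacci identity (a² + b²)(c² + d²) = (ac − bd)² + (ad + bc)² = (ac + bd)² + (ad − bc)²:
  5 · 149 = 745: from (1² + 2²)(7² + 10²), take (1·7 − 2·10, 1·10 + 2·7) = (7 − 20, 10 + 14) = (-13, 24); dropping signs (only squares matter) gives (13, 24); check 13² + 24² = 169 + 576 = 745 ✓.
Step 4: Order so x ≤ y and verify: 13² + 24² = 169 + 576 = 745 = n. ✓

n = 745 = 13² + 24² (one valid representation with x ≤ y).


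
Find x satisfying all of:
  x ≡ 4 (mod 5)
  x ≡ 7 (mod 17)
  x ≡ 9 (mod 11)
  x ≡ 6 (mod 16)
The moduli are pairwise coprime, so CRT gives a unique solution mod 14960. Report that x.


Product of moduli M = 5 · 17 · 11 · 16 = 14960.
Merge one congruence at a time:
  Start: x ≡ 4 (mod 5).
  Combine with x ≡ 7 (mod 17); new modulus lcm = 85.
    Write x = 4 + 5·t and substitute into x ≡ 7 (mod 17): 5·t ≡ 7 − 4 = 3 (mod 17).
    The inverse of 5 mod 17 is 7 (since 5·7 = 35 = 2·17 + 1), so t ≡ 7·3 = 21 ≡ 4 (mod 17).
    Then x = 4 + 5·4 = 24, valid modulo lcm(5, 17) = 85: x ≡ 24 (mod 85).
  Combine with x ≡ 9 (mod 11); new modulus lcm = 935.
    Write x = 24 + 85·t and substitute into x ≡ 9 (mod 11): 85·t ≡ 9 − 24 = -15 (mod 11).
    Reduce coefficients mod 11: 8·t ≡ 7 (mod 11).
    The inverse of 8 mod 11 is 7 (since 8·7 = 56 = 5·11 + 1), so t ≡ 7·7 = 49 ≡ 5 (mod 11).
    Then x = 24 + 85·5 = 449, valid modulo lcm(85, 11) = 935: x ≡ 449 (mod 935).
  Combine with x ≡ 6 (mod 16); new modulus lcm = 14960.
    Write x = 449 + 935·t and substitute into x ≡ 6 (mod 16): 935·t ≡ 6 − 449 = -443 (mod 16).
    Reduce coefficients mod 16: 7·t ≡ 5 (mod 16).
    The inverse of 7 mod 16 is 7 (since 7·7 = 49 = 3·16 + 1), so t ≡ 7·5 = 35 ≡ 3 (mod 16).
    Then x = 449 + 935·3 = 3254, valid modulo lcm(935, 16) = 14960: x ≡ 3254 (mod 14960).
Verify against each original: 3254 mod 5 = 4, 3254 mod 17 = 7, 3254 mod 11 = 9, 3254 mod 16 = 6.

x ≡ 3254 (mod 14960).
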